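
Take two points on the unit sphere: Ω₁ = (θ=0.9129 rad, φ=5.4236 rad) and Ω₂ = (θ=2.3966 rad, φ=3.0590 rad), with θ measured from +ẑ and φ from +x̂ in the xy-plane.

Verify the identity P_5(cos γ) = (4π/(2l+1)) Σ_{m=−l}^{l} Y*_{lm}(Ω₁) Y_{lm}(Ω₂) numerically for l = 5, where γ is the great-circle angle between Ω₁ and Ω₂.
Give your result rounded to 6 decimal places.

0.339879

Expand P_5 via completeness: Σ_{m} conj(Y_{5,m}) at Ω₁ times Y_{5,m} at Ω₂ —
  term(m=-5) = 0.00705 - 0.00648j   from Y*(Ω₁)=-0.05798 + 0.13179j, Y(Ω₂)=-0.06089 - 0.02668j
  term(m=-4) = 0.08015 + 0.00270j   from Y*(Ω₁)=-0.33645 + 0.10288j, Y(Ω₂)=-0.21561 - 0.07394j
  term(m=-3) = 0.11632 + 0.12234j   from Y*(Ω₁)=-0.34280 - 0.21628j, Y(Ω₂)=-0.40375 - 0.10214j
  term(m=-2) = -0.00047 + 0.02806j   from Y*(Ω₁)=-0.01167 - 0.07805j, Y(Ω₂)=-0.35081 - 0.05848j
  term(m=-1) = -0.02208 + 0.02171j   from Y*(Ω₁)=-0.21486 + 0.24936j, Y(Ω₂)=0.09376 + 0.00776j
  term(m=+0) = -0.06441 + 0.00000j   from Y*(Ω₁)=-0.16912 + 0.00000j, Y(Ω₂)=0.38084 + 0.00000j
  term(m=+1) = -0.02208 - 0.02171j   from Y*(Ω₁)=0.21486 + 0.24936j, Y(Ω₂)=-0.09376 + 0.00776j
  term(m=+2) = -0.00047 - 0.02806j   from Y*(Ω₁)=-0.01167 + 0.07805j, Y(Ω₂)=-0.35081 + 0.05848j
  term(m=+3) = 0.11632 - 0.12234j   from Y*(Ω₁)=0.34280 - 0.21628j, Y(Ω₂)=0.40375 - 0.10214j
  term(m=+4) = 0.08015 - 0.00270j   from Y*(Ω₁)=-0.33645 - 0.10288j, Y(Ω₂)=-0.21561 + 0.07394j
  term(m=+5) = 0.00705 + 0.00648j   from Y*(Ω₁)=0.05798 + 0.13179j, Y(Ω₂)=0.06089 - 0.02668j
Σ over m = 0.29751 + 0.00000j; ×(4π/11) → 0.33988 + 0.00000j. Real part: 0.339879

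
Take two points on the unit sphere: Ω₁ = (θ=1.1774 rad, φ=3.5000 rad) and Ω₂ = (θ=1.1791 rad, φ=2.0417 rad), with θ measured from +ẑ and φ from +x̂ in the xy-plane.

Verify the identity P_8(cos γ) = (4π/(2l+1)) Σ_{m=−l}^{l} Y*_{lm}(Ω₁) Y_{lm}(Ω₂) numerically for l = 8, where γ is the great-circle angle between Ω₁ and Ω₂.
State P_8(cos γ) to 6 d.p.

-0.135984

Expand P_8 via completeness: Σ_{m} conj(Y_{8,m}) at Ω₁ times Y_{8,m} at Ω₂ —
  [-8]  conj(Y_{8,-8})(Ω₁) = -0.262746+0.073944i ; Y_{8,-8}(Ω₂) = -0.222502+0.160747i ; Δ = +0.046575-0.058688i
  [-7]  conj(Y_{8,-7})(Ω₁) = +0.365412-0.267965i ; Y_{8,-7}(Ω₂) = -0.069893-0.448089i ; Δ = -0.145612-0.145008i
  [-6]  conj(Y_{8,-6})(Ω₁) = -0.154112+0.235405i ; Y_{8,-6}(Ω₂) = +0.264530+0.086540i ; Δ = -0.061139+0.048935i
  [-5]  conj(Y_{8,-5})(Ω₁) = -0.036590+0.162679i ; Y_{8,-5}(Ω₂) = +0.120707-0.120303i ; Δ = +0.015154+0.024038i
  [-4]  conj(Y_{8,-4})(Ω₁) = -0.047699-0.345559i ; Y_{8,-4}(Ω₂) = +0.107017+0.330873i ; Δ = +0.109232-0.052763i
  [-3]  conj(Y_{8,-3})(Ω₁) = -0.002713-0.005018i ; Y_{8,-3}(Ω₂) = +0.010179+0.001623i ; Δ = -0.000019-0.000055i
  [-2]  conj(Y_{8,-2})(Ω₁) = +0.252067+0.219663i ; Y_{8,-2}(Ω₂) = -0.196919+0.270654i ; Δ = -0.109090+0.024967i
  [-1]  conj(Y_{8,-1})(Ω₁) = -0.056940-0.021329i ; Y_{8,-1}(Ω₂) = -0.025446-0.049982i ; Δ = +0.000383+0.003389i
  [+0]  conj(Y_{8,0})(Ω₁) = -0.323726-0.000000i ; Y_{8,0}(Ω₂) = -0.324569+0.000000i ; Δ = +0.105071+0.000000i
  [+1]  conj(Y_{8,1})(Ω₁) = +0.056940-0.021329i ; Y_{8,1}(Ω₂) = +0.025446-0.049982i ; Δ = +0.000383-0.003389i
  [+2]  conj(Y_{8,2})(Ω₁) = +0.252067-0.219663i ; Y_{8,2}(Ω₂) = -0.196919-0.270654i ; Δ = -0.109090-0.024967i
  [+3]  conj(Y_{8,3})(Ω₁) = +0.002713-0.005018i ; Y_{8,3}(Ω₂) = -0.010179+0.001623i ; Δ = -0.000019+0.000055i
  [+4]  conj(Y_{8,4})(Ω₁) = -0.047699+0.345559i ; Y_{8,4}(Ω₂) = +0.107017-0.330873i ; Δ = +0.109232+0.052763i
  [+5]  conj(Y_{8,5})(Ω₁) = +0.036590+0.162679i ; Y_{8,5}(Ω₂) = -0.120707-0.120303i ; Δ = +0.015154-0.024038i
  [+6]  conj(Y_{8,6})(Ω₁) = -0.154112-0.235405i ; Y_{8,6}(Ω₂) = +0.264530-0.086540i ; Δ = -0.061139-0.048935i
  [+7]  conj(Y_{8,7})(Ω₁) = -0.365412-0.267965i ; Y_{8,7}(Ω₂) = +0.069893-0.448089i ; Δ = -0.145612+0.145008i
  [+8]  conj(Y_{8,8})(Ω₁) = -0.262746-0.073944i ; Y_{8,8}(Ω₂) = -0.222502-0.160747i ; Δ = +0.046575+0.058688i
Accumulated sum -0.183961-0.000000i; after 4π/(2l+1) scaling, -0.135984-0.000000i ⇒ P_8 = -0.135984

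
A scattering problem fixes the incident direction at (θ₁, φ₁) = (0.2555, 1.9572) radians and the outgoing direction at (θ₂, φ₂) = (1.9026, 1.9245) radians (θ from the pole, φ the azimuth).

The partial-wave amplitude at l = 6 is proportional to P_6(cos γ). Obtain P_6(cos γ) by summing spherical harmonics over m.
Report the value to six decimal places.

Addition theorem: P_6(cos γ) = (4π/13) Σ_m Y*_{lm}(Ω₁) Y_{lm}(Ω₂), m = −6…6:
  [-6]  conj(Y_{6,-6})(Ω₁) = (0.000086, -0.000092) ; Y_{6,-6}(Ω₂) = (0.180768, 0.293899) ; Δ = (0.000043, 0.000008)
  [-5]  conj(Y_{6,-5})(Ω₁) = (-0.001562, -0.000590) ; Y_{6,-5}(Ω₂) = (0.403793, -0.080896) ; Δ = (-0.000678, -0.000112)
  [-4]  conj(Y_{6,-4})(Ω₁) = (0.000341, 0.013528) ; Y_{6,-4}(Ω₂) = (0.007406, -0.047097) ; Δ = (0.000640, 0.000084)
  [-3]  conj(Y_{6,-3})(Ω₁) = (0.068041, -0.029701) ; Y_{6,-3}(Ω₂) = (0.286892, 0.160357) ; Δ = (0.024283, 0.002390)
  [-2]  conj(Y_{6,-2})(Ω₁) = (-0.194644, -0.189804) ; Y_{6,-2}(Ω₂) = (0.119146, -0.101873) ; Δ = (-0.042527, -0.002785)
  [-1]  conj(Y_{6,-1})(Ω₁) = (-0.221530, 0.544491) ; Y_{6,-1}(Ω₂) = (0.096168, 0.260454) ; Δ = (-0.163119, -0.005336)
  [+0]  conj(Y_{6,0})(Ω₁) = (0.429181, -0.000000) ; Y_{6,0}(Ω₂) = (0.182504, 0.000000) ; Δ = (0.078327, 0.000000)
  [+1]  conj(Y_{6,1})(Ω₁) = (0.221530, 0.544491) ; Y_{6,1}(Ω₂) = (-0.096168, 0.260454) ; Δ = (-0.163119, 0.005336)
  [+2]  conj(Y_{6,2})(Ω₁) = (-0.194644, 0.189804) ; Y_{6,2}(Ω₂) = (0.119146, 0.101873) ; Δ = (-0.042527, 0.002785)
  [+3]  conj(Y_{6,3})(Ω₁) = (-0.068041, -0.029701) ; Y_{6,3}(Ω₂) = (-0.286892, 0.160357) ; Δ = (0.024283, -0.002390)
  [+4]  conj(Y_{6,4})(Ω₁) = (0.000341, -0.013528) ; Y_{6,4}(Ω₂) = (0.007406, 0.047097) ; Δ = (0.000640, -0.000084)
  [+5]  conj(Y_{6,5})(Ω₁) = (0.001562, -0.000590) ; Y_{6,5}(Ω₂) = (-0.403793, -0.080896) ; Δ = (-0.000678, 0.000112)
  [+6]  conj(Y_{6,6})(Ω₁) = (0.000086, 0.000092) ; Y_{6,6}(Ω₂) = (0.180768, -0.293899) ; Δ = (0.000043, -0.000008)
Σ over m = (-0.284390, 0.000000); ×(4π/13) → (-0.274904, 0.000000). Real part: -0.274904

-0.274904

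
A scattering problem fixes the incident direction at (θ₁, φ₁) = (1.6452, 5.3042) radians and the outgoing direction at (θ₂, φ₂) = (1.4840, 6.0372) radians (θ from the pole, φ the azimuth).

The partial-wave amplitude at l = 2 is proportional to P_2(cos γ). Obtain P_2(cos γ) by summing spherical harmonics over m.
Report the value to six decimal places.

Term-by-term m-sum for l=2 (normalisation 4π/5 = 2.513274):
  term(m=-2) = 0.01540 - 0.14646j   from Y*(Ω₁)=-0.14504 - 0.35571j, Y(Ω₂)=0.33791 + 0.18109j
  term(m=-1) = -0.00284 + 0.00256j   from Y*(Ω₁)=-0.03195 + 0.04753j, Y(Ω₂)=0.06471 + 0.01625j
  term(m=+0) = 0.09562 + 0.00000j   from Y*(Ω₁)=-0.31016 + 0.00000j, Y(Ω₂)=-0.30828 + 0.00000j
  term(m=+1) = -0.00284 - 0.00256j   from Y*(Ω₁)=0.03195 + 0.04753j, Y(Ω₂)=-0.06471 + 0.01625j
  term(m=+2) = 0.01540 + 0.14646j   from Y*(Ω₁)=-0.14504 + 0.35571j, Y(Ω₂)=0.33791 - 0.18109j
Total Σ_m = 0.12075 + 0.00000j. Multiply by 2.513274: 0.30347 + 0.00000j. P_2(cos γ) = 0.303474

0.303474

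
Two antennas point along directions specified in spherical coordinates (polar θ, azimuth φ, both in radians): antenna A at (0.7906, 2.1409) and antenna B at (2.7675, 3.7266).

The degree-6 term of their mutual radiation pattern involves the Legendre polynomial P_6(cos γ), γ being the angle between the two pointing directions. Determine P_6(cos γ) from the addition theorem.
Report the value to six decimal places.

Addition theorem: P_6(cos γ) = (4π/13) Σ_m Y*_{lm}(Ω₁) Y_{lm}(Ω₂), m = −6…6:
  m=-6: Y*=0.05988 + 0.01716j  Y=-0.00107 + 0.00041j  product -0.00007 + 0.00001j
  m=-5: Y*=-0.06128 - 0.20456j  Y=-0.00991 - 0.00218j  product 0.00016 + 0.00216j
  m=-4: Y*=-0.26359 + 0.30691j  Y=-0.03775 - 0.03899j  product 0.02192 - 0.00131j
  m=-3: Y*=0.39801 + 0.05589j  Y=-0.03540 - 0.18997j  product -0.00347 - 0.07759j
  m=-2: Y*=-0.01187 - 0.02585j  Y=0.17271 - 0.40762j  product -0.01259 + 0.00038j
  m=-1: Y*=0.19618 - 0.30600j  Y=0.44175 - 0.29260j  product -0.00287 - 0.19258j
  m=+0: Y*=-0.13877 + 0.00000j  Y=-0.01550 + 0.00000j  product 0.00215 + 0.00000j
  m=+1: Y*=-0.19618 - 0.30600j  Y=-0.44175 - 0.29260j  product -0.00287 + 0.19258j
  m=+2: Y*=-0.01187 + 0.02585j  Y=0.17271 + 0.40762j  product -0.01259 - 0.00038j
  m=+3: Y*=-0.39801 + 0.05589j  Y=0.03540 - 0.18997j  product -0.00347 + 0.07759j
  m=+4: Y*=-0.26359 - 0.30691j  Y=-0.03775 + 0.03899j  product 0.02192 + 0.00131j
  m=+5: Y*=0.06128 - 0.20456j  Y=0.00991 - 0.00218j  product 0.00016 - 0.00216j
  m=+6: Y*=0.05988 - 0.01716j  Y=-0.00107 - 0.00041j  product -0.00007 - 0.00001j
Σ over m = 0.00831 + 0.00000j; ×(4π/13) → 0.00804 + 0.00000j. Real part: 0.008036

0.008036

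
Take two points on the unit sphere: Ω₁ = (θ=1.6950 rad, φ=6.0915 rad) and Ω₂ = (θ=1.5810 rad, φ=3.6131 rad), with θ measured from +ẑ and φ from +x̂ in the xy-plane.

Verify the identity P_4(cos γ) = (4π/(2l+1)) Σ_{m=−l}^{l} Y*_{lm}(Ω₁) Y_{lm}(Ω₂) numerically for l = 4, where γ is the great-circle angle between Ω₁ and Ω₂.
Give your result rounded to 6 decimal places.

-0.285477

Term-by-term m-sum for l=4 (normalisation 4π/9 = 1.396263):
  m=-4: 0.30899 - 0.29767j × -0.13717 - 0.42064j = -0.16760 - 0.08914j  (running Σ = -0.16760 - 0.08914j)
  m=-3: -0.12714 + 0.08240j × 0.00199 - 0.01261j = 0.00079 + 0.00177j  (running Σ = -0.16681 - 0.08737j)
  m=-2: -0.27266 + 0.10997j × -0.19632 + 0.27052j = 0.02378 - 0.09535j  (running Σ = -0.14303 - 0.18272j)
  m=-1: 0.16514 - 0.03205j × -0.01290 + 0.00658j = -0.00192 + 0.00150j  (running Σ = -0.14495 - 0.18122j)
  m=0: 0.26952 + 0.00000j × 0.31703 + 0.00000j = 0.08545 + 0.00000j  (running Σ = -0.05951 - 0.18122j)
  m=1: -0.16514 - 0.03205j × 0.01290 + 0.00658j = -0.00192 - 0.00150j  (running Σ = -0.06143 - 0.18272j)
  m=2: -0.27266 - 0.10997j × -0.19632 - 0.27052j = 0.02378 + 0.09535j  (running Σ = -0.03765 - 0.08737j)
  m=3: 0.12714 + 0.08240j × -0.00199 - 0.01261j = 0.00079 - 0.00177j  (running Σ = -0.03686 - 0.08914j)
  m=4: 0.30899 + 0.29767j × -0.13717 + 0.42064j = -0.16760 + 0.08914j  (running Σ = -0.20446 + 0.00000j)
Accumulated sum -0.20446 + 0.00000j; after 4π/(2l+1) scaling, -0.28548 + 0.00000j ⇒ P_4 = -0.285477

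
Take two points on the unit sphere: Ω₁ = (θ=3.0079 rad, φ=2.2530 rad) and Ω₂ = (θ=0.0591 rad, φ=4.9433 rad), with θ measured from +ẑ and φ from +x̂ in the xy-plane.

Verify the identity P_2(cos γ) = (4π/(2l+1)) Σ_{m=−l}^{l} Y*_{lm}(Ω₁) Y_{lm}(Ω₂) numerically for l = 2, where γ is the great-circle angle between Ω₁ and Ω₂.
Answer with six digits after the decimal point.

0.989312

Summing Y*_{l m}(θ₁,φ₁)·Y_{l m}(θ₂,φ₂) over m ∈ [−2, 2]; prefactor 4π/(2·2+1) = 2.513274:
  m=-2: -0.00141 - 0.00672j × -0.00121 + 0.00060j = 0.00001 + 0.00001j  (running Σ = 0.00001 + 0.00001j)
  m=-1: 0.06435 - 0.07922j × 0.01043 + 0.04434j = 0.00418 + 0.00203j  (running Σ = 0.00419 + 0.00203j)
  m=0: 0.61397 + 0.00000j × 0.62748 + 0.00000j = 0.38526 + 0.00000j  (running Σ = 0.38945 + 0.00203j)
  m=1: -0.06435 - 0.07922j × -0.01043 + 0.04434j = 0.00418 - 0.00203j  (running Σ = 0.39363 + 0.00001j)
  m=2: -0.00141 + 0.00672j × -0.00121 - 0.00060j = 0.00001 - 0.00001j  (running Σ = 0.39363 + 0.00000j)
Accumulated sum 0.39363 + 0.00000j; after 4π/(2l+1) scaling, 0.98931 + 0.00000j ⇒ P_2 = 0.989312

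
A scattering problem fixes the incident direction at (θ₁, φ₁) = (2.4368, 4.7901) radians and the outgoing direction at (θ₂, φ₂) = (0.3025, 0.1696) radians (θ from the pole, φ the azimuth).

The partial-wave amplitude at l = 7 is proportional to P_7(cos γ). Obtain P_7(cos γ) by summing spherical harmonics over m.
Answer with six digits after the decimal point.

0.013373

Summing Y*_{l m}(θ₁,φ₁)·Y_{l m}(θ₂,φ₂) over m ∈ [−7, 7]; prefactor 4π/(2·7+1) = 0.837758:
  m=-7: Y*=(-0.012399, 0.020500)  Y=(0.000039, -0.000097)  product (0.000001, 0.000002)
  m=-6: Y*=(0.094146, 0.047382)  Y=(0.000656, -0.001062)  product (0.000112, -0.000069)
  m=-5: Y*=(0.103827, -0.253628)  Y=(0.006177, -0.007003)  product (-0.001135, -0.002294)
  m=-4: Y*=(-0.426026, -0.136864)  Y=(0.038003, -0.030631)  product (-0.020383, 0.007848)
  m=-3: Y*=(-0.089321, 0.376168)  Y=(0.157362, -0.087774)  product (0.018962, 0.067035)
  m=-2: Y*=(-0.033629, -0.005269)  Y=(0.418826, -0.147777)  product (-0.014863, 0.002763)
  m=-1: Y*=(-0.030573, 0.392630)  Y=(0.592651, -0.101489)  product (0.021728, 0.235795)
  m=+0: Y*=(0.090325, -0.000000)  Y=(0.078802, 0.000000)  product (0.007118, 0.000000)
  m=+1: Y*=(0.030573, 0.392630)  Y=(-0.592651, -0.101489)  product (0.021728, -0.235795)
  m=+2: Y*=(-0.033629, 0.005269)  Y=(0.418826, 0.147777)  product (-0.014863, -0.002763)
  m=+3: Y*=(0.089321, 0.376168)  Y=(-0.157362, -0.087774)  product (0.018962, -0.067035)
  m=+4: Y*=(-0.426026, 0.136864)  Y=(0.038003, 0.030631)  product (-0.020383, -0.007848)
  m=+5: Y*=(-0.103827, -0.253628)  Y=(-0.006177, -0.007003)  product (-0.001135, 0.002294)
  m=+6: Y*=(0.094146, -0.047382)  Y=(0.000656, 0.001062)  product (0.000112, 0.000069)
  m=+7: Y*=(0.012399, 0.020500)  Y=(-0.000039, -0.000097)  product (0.000001, -0.000002)
Total Σ_m = (0.015963, -0.000000). Multiply by 0.837758: (0.013373, -0.000000). P_7(cos γ) = 0.013373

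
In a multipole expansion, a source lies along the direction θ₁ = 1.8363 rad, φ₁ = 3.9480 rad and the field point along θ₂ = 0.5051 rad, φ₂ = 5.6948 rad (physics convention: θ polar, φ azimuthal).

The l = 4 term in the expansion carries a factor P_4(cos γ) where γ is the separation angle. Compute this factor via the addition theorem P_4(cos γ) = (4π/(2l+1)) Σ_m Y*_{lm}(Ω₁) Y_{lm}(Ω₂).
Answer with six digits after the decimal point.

0.052522

Expand P_4 via completeness: Σ_{m} conj(Y_{4,m}) at Ω₁ times Y_{4,m} at Ω₂ —
  m=-4: -0.38234 - 0.03221j × -0.01711 + 0.01720j = 0.00710 - 0.00603j  (running Σ = 0.00710 - 0.00603j)
  m=-3: -0.22140 + 0.19511j × -0.02397 + 0.12178j = -0.01845 - 0.03164j  (running Σ = -0.01136 - 0.03766j)
  m=-2: 0.00678 - 0.16122j × 0.13114 + 0.31542j = 0.05174 - 0.01900j  (running Σ = 0.04038 - 0.05667j)
  m=-1: -0.20875 - 0.21772j × 0.39344 + 0.26251j = -0.02498 - 0.14046j  (running Σ = 0.01540 - 0.19713j)
  m=0: 0.11640 + 0.00000j × 0.05848 + 0.00000j = 0.00681 + 0.00000j  (running Σ = 0.02221 - 0.19713j)
  m=1: 0.20875 - 0.21772j × -0.39344 + 0.26251j = -0.02498 + 0.14046j  (running Σ = -0.00277 - 0.05667j)
  m=2: 0.00678 + 0.16122j × 0.13114 - 0.31542j = 0.05174 + 0.01900j  (running Σ = 0.04897 - 0.03766j)
  m=3: 0.22140 + 0.19511j × 0.02397 + 0.12178j = -0.01845 + 0.03164j  (running Σ = 0.03052 - 0.00603j)
  m=4: -0.38234 + 0.03221j × -0.01711 - 0.01720j = 0.00710 + 0.00603j  (running Σ = 0.03762 + 0.00000j)
Accumulated sum 0.03762 + 0.00000j; after 4π/(2l+1) scaling, 0.05252 + 0.00000j ⇒ P_4 = 0.052522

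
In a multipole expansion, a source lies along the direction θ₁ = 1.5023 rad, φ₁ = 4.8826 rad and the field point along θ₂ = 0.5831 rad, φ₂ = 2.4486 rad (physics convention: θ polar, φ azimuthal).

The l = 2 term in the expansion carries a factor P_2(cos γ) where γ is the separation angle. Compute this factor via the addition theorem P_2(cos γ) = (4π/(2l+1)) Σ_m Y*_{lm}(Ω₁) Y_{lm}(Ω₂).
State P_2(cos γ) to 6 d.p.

Term-by-term m-sum for l=2 (normalisation 4π/5 = 2.513274):
  [-2]  conj(Y_{2,-2})(Ω₁) = -0.362402-0.128367i ; Y_{2,-2}(Ω₂) = +0.021520+0.115115i ; Δ = +0.006978-0.044480i
  [-1]  conj(Y_{2,-1})(Ω₁) = +0.008936-0.051989i ; Y_{2,-1}(Ω₂) = -0.273182-0.226845i ; Δ = -0.014234+0.012175i
  [+0]  conj(Y_{2,0})(Ω₁) = -0.310959-0.000000i ; Y_{2,0}(Ω₂) = +0.343926+0.000000i ; Δ = -0.106947-0.000000i
  [+1]  conj(Y_{2,1})(Ω₁) = -0.008936-0.051989i ; Y_{2,1}(Ω₂) = +0.273182-0.226845i ; Δ = -0.014234-0.012175i
  [+2]  conj(Y_{2,2})(Ω₁) = -0.362402+0.128367i ; Y_{2,2}(Ω₂) = +0.021520-0.115115i ; Δ = +0.006978+0.044480i
Accumulated sum -0.121460+0.000000i; after 4π/(2l+1) scaling, -0.305262+0.000000i ⇒ P_2 = -0.305262

-0.305262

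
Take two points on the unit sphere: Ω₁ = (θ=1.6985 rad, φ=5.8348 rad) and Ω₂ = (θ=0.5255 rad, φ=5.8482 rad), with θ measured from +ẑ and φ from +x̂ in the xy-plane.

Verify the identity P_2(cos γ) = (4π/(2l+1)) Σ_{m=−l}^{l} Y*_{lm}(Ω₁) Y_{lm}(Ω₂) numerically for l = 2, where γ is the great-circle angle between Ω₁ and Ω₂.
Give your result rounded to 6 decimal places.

-0.274948

Addition theorem: P_2(cos γ) = (4π/5) Σ_m Y*_{lm}(Ω₁) Y_{lm}(Ω₂), m = −2…2:
  [-2]  conj(Y_{2,-2})(Ω₁) = (0.237177, -0.296907) ; Y_{2,-2}(Ω₂) = (0.062683, 0.074295) ; Δ = (0.036926, -0.000990)
  [-1]  conj(Y_{2,-1})(Ω₁) = (-0.087941, 0.042306) ; Y_{2,-1}(Ω₂) = (0.304035, 0.141276) ; Δ = (-0.032714, 0.000438)
  [+0]  conj(Y_{2,0})(Ω₁) = (-0.300045, -0.000000) ; Y_{2,0}(Ω₂) = (0.392680, 0.000000) ; Δ = (-0.117822, -0.000000)
  [+1]  conj(Y_{2,1})(Ω₁) = (0.087941, 0.042306) ; Y_{2,1}(Ω₂) = (-0.304035, 0.141276) ; Δ = (-0.032714, -0.000438)
  [+2]  conj(Y_{2,2})(Ω₁) = (0.237177, 0.296907) ; Y_{2,2}(Ω₂) = (0.062683, -0.074295) ; Δ = (0.036926, 0.000990)
Total Σ_m = (-0.109398, 0.000000). Multiply by 2.513274: (-0.274948, 0.000000). P_2(cos γ) = -0.274948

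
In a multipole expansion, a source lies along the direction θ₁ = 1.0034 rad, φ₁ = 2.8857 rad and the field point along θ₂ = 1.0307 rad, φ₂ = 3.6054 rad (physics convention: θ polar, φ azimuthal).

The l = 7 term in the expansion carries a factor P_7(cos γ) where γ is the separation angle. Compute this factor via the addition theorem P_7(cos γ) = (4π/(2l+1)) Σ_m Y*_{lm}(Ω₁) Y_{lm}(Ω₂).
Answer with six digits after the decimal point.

Expand P_7 via completeness: Σ_{m} conj(Y_{7,m}) at Ω₁ times Y_{7,m} at Ω₂ —
  m=-7: Y*=+0.033165+0.147996i  Y=+0.169749-0.017899i  product +0.008279+0.024529i
  m=-6: Y*=+0.012815-0.361432i  Y=-0.358539-0.134443i  product -0.053187+0.127865i
  m=-5: Y*=-0.123833+0.412964i  Y=+0.282376+0.304181i  product -0.160583+0.078943i
  m=-4: Y*=+0.078351-0.128593i  Y=-0.025065-0.085735i  product -0.012989-0.003494i
  m=-3: Y*=+0.197317-0.190445i  Y=+0.055457-0.305845i  product -0.047304-0.070910i
  m=-2: Y*=-0.252455+0.141805i  Y=-0.145094+0.193588i  product +0.009178-0.069447i
  m=-1: Y*=-0.158111+0.041366i  Y=-0.196886+0.098482i  product +0.027056-0.023716i
  m=+0: Y*=+0.312174-0.000000i  Y=+0.272843+0.000000i  product +0.085175+0.000000i
  m=+1: Y*=+0.158111+0.041366i  Y=+0.196886+0.098482i  product +0.027056+0.023716i
  m=+2: Y*=-0.252455-0.141805i  Y=-0.145094-0.193588i  product +0.009178+0.069447i
  m=+3: Y*=-0.197317-0.190445i  Y=-0.055457-0.305845i  product -0.047304+0.070910i
  m=+4: Y*=+0.078351+0.128593i  Y=-0.025065+0.085735i  product -0.012989+0.003494i
  m=+5: Y*=+0.123833+0.412964i  Y=-0.282376+0.304181i  product -0.160583-0.078943i
  m=+6: Y*=+0.012815+0.361432i  Y=-0.358539+0.134443i  product -0.053187-0.127865i
  m=+7: Y*=-0.033165+0.147996i  Y=-0.169749-0.017899i  product +0.008279-0.024529i
Accumulated sum -0.373925+0.000000i; after 4π/(2l+1) scaling, -0.313259+0.000000i ⇒ P_7 = -0.313259

-0.313259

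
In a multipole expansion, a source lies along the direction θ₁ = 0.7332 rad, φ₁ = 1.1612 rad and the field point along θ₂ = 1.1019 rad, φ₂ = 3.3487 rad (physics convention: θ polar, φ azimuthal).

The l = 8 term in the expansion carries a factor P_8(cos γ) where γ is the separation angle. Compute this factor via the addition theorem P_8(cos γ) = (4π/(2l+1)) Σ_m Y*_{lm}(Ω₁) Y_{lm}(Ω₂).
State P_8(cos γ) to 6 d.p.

Term-by-term m-sum for l=8 (normalisation 4π/17 = 0.739198):
  [-8]  conj(Y_{8,-8})(Ω₁) = (-0.020554, 0.002796) ; Y_{8,-8}(Ω₂) = (-0.017768, -0.205940) ; Δ = (0.000941, 0.004183)
  [-7]  conj(Y_{8,-7})(Ω₁) = (-0.024964, 0.088675) ; Y_{8,-7}(Ω₂) = (-0.050576, 0.415784) ; Δ = (-0.035607, -0.014864)
  [-6]  conj(Y_{8,-6})(Ω₁) = (0.190876, 0.155625) ; Y_{8,-6}(Ω₂) = (0.126141, -0.370499) ; Δ = (0.081736, -0.051089)
  [-5]  conj(Y_{8,-5})(Ω₁) = (0.380577, -0.196773) ; Y_{8,-5}(Ω₂) = (-0.006695, 0.011290) ; Δ = (-0.000326, 0.005614)
  [-4]  conj(Y_{8,-4})(Ω₁) = (-0.029602, -0.437306) ; Y_{8,-4}(Ω₂) = (-0.231557, 0.252394) ; Δ = (0.117228, 0.093790)
  [-3]  conj(Y_{8,-3})(Ω₁) = (-0.097728, -0.034791) ; Y_{8,-3}(Ω₂) = (0.155649, -0.111430) ; Δ = (-0.019088, 0.005475)
  [-2]  conj(Y_{8,-2})(Ω₁) = (0.227272, -0.243177) ; Y_{8,-2}(Ω₂) = (0.233402, -0.102616) ; Δ = (0.028092, -0.080080)
  [-1]  conj(Y_{8,-1})(Ω₁) = (-0.110473, -0.254458) ; Y_{8,-1}(Ω₂) = (-0.242333, 0.050919) ; Δ = (0.039728, 0.056038)
  [+0]  conj(Y_{8,0})(Ω₁) = (0.255599, -0.000000) ; Y_{8,0}(Ω₂) = (-0.221831, 0.000000) ; Δ = (-0.056700, 0.000000)
  [+1]  conj(Y_{8,1})(Ω₁) = (0.110473, -0.254458) ; Y_{8,1}(Ω₂) = (0.242333, 0.050919) ; Δ = (0.039728, -0.056038)
  [+2]  conj(Y_{8,2})(Ω₁) = (0.227272, 0.243177) ; Y_{8,2}(Ω₂) = (0.233402, 0.102616) ; Δ = (0.028092, 0.080080)
  [+3]  conj(Y_{8,3})(Ω₁) = (0.097728, -0.034791) ; Y_{8,3}(Ω₂) = (-0.155649, -0.111430) ; Δ = (-0.019088, -0.005475)
  [+4]  conj(Y_{8,4})(Ω₁) = (-0.029602, 0.437306) ; Y_{8,4}(Ω₂) = (-0.231557, -0.252394) ; Δ = (0.117228, -0.093790)
  [+5]  conj(Y_{8,5})(Ω₁) = (-0.380577, -0.196773) ; Y_{8,5}(Ω₂) = (0.006695, 0.011290) ; Δ = (-0.000326, -0.005614)
  [+6]  conj(Y_{8,6})(Ω₁) = (0.190876, -0.155625) ; Y_{8,6}(Ω₂) = (0.126141, 0.370499) ; Δ = (0.081736, 0.051089)
  [+7]  conj(Y_{8,7})(Ω₁) = (0.024964, 0.088675) ; Y_{8,7}(Ω₂) = (0.050576, 0.415784) ; Δ = (-0.035607, 0.014864)
  [+8]  conj(Y_{8,8})(Ω₁) = (-0.020554, -0.002796) ; Y_{8,8}(Ω₂) = (-0.017768, 0.205940) ; Δ = (0.000941, -0.004183)
Total Σ_m = (0.368709, -0.000000). Multiply by 0.739198: (0.272549, -0.000000). P_8(cos γ) = 0.272549

0.272549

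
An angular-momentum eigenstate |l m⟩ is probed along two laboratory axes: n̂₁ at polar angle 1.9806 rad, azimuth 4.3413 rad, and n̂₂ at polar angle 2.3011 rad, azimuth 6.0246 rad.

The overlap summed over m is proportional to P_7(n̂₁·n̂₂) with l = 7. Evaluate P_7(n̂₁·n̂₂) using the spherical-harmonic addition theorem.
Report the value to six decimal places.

Expand P_7 via completeness: Σ_{m} conj(Y_{7,m}) at Ω₁ times Y_{7,m} at Ω₂ —
  [-7]  conj(Y_{7,-7})(Ω₁) = (0.141316, -0.233642) ; Y_{7,-7}(Ω₂) = (-0.015093, 0.061863) ; Δ = (0.012321, 0.012269)
  [-6]  conj(Y_{7,-6})(Ω₁) = (-0.270613, -0.351766) ; Y_{7,-6}(Ω₂) = (-0.004114, -0.213312) ; Δ = (-0.073923, 0.059172)
  [-5]  conj(Y_{7,-5})(Ω₁) = (-0.243153, 0.071145) ; Y_{7,-5}(Ω₂) = (0.110515, 0.387433) ; Δ = (-0.054436, -0.086343)
  [-4]  conj(Y_{7,-4})(Ω₁) = (0.016727, -0.193023) ; Y_{7,-4}(Ω₂) = (-0.214644, -0.360976) ; Δ = (-0.073267, 0.035393)
  [-3]  conj(Y_{7,-3})(Ω₁) = (-0.296656, -0.146066) ; Y_{7,-3}(Ω₂) = (0.063630, 0.062415) ; Δ = (-0.009760, -0.027810)
  [-2]  conj(Y_{7,-2})(Ω₁) = (0.044122, -0.040464) ; Y_{7,-2}(Ω₂) = (0.283577, 0.161302) ; Δ = (0.019039, -0.004358)
  [-1]  conj(Y_{7,-1})(Ω₁) = (-0.120517, -0.309718) ; Y_{7,-1}(Ω₂) = (-0.236649, -0.062595) ; Δ = (0.009133, 0.080838)
  [+0]  conj(Y_{7,0})(Ω₁) = (0.020205, -0.000000) ; Y_{7,0}(Ω₂) = (-0.261781, 0.000000) ; Δ = (-0.005289, 0.000000)
  [+1]  conj(Y_{7,1})(Ω₁) = (0.120517, -0.309718) ; Y_{7,1}(Ω₂) = (0.236649, -0.062595) ; Δ = (0.009133, -0.080838)
  [+2]  conj(Y_{7,2})(Ω₁) = (0.044122, 0.040464) ; Y_{7,2}(Ω₂) = (0.283577, -0.161302) ; Δ = (0.019039, 0.004358)
  [+3]  conj(Y_{7,3})(Ω₁) = (0.296656, -0.146066) ; Y_{7,3}(Ω₂) = (-0.063630, 0.062415) ; Δ = (-0.009760, 0.027810)
  [+4]  conj(Y_{7,4})(Ω₁) = (0.016727, 0.193023) ; Y_{7,4}(Ω₂) = (-0.214644, 0.360976) ; Δ = (-0.073267, -0.035393)
  [+5]  conj(Y_{7,5})(Ω₁) = (0.243153, 0.071145) ; Y_{7,5}(Ω₂) = (-0.110515, 0.387433) ; Δ = (-0.054436, 0.086343)
  [+6]  conj(Y_{7,6})(Ω₁) = (-0.270613, 0.351766) ; Y_{7,6}(Ω₂) = (-0.004114, 0.213312) ; Δ = (-0.073923, -0.059172)
  [+7]  conj(Y_{7,7})(Ω₁) = (-0.141316, -0.233642) ; Y_{7,7}(Ω₂) = (0.015093, 0.061863) ; Δ = (0.012321, -0.012269)
Σ over m = (-0.347074, 0.000000); ×(4π/15) → (-0.290764, 0.000000). Real part: -0.290764

-0.290764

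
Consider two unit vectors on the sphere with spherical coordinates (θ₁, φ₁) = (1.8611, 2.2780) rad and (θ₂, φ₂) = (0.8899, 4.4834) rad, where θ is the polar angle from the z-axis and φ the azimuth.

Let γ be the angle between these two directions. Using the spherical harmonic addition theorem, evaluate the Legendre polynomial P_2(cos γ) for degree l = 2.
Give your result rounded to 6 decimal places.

0.079520

Addition theorem: P_2(cos γ) = (4π/5) Σ_m Y*_{lm}(Ω₁) Y_{lm}(Ω₂), m = −2…2:
  [-2]  conj(Y_{2,-2})(Ω₁) = -0.055234-0.350297i ; Y_{2,-2}(Ω₂) = -0.209178-0.103110i ; Δ = -0.024566+0.078969i
  [-1]  conj(Y_{2,-1})(Ω₁) = +0.137663-0.161070i ; Y_{2,-1}(Ω₂) = -0.085773+0.368004i ; Δ = +0.047467+0.064476i
  [+0]  conj(Y_{2,0})(Ω₁) = -0.237867-0.000000i ; Y_{2,0}(Ω₂) = +0.059537+0.000000i ; Δ = -0.014162-0.000000i
  [+1]  conj(Y_{2,1})(Ω₁) = -0.137663-0.161070i ; Y_{2,1}(Ω₂) = +0.085773+0.368004i ; Δ = +0.047467-0.064476i
  [+2]  conj(Y_{2,2})(Ω₁) = -0.055234+0.350297i ; Y_{2,2}(Ω₂) = -0.209178+0.103110i ; Δ = -0.024566-0.078969i
Accumulated sum +0.031640+0.000000i; after 4π/(2l+1) scaling, +0.079520+0.000000i ⇒ P_2 = 0.079520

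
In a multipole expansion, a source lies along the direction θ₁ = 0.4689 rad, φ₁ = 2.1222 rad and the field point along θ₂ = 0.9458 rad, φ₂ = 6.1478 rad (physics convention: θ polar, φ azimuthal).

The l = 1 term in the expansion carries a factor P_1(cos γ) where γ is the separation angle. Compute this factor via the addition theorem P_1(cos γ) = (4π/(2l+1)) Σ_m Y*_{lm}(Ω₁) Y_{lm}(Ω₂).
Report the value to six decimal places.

0.289574

Term-by-term m-sum for l=1 (normalisation 4π/3 = 4.188790):
  term(m=-1) = -0.02774 + 0.03383j   from Y*(Ω₁)=-0.08179 + 0.13299j, Y(Ω₂)=0.27762 + 0.03782j
  term(m=+0) = 0.12460 + 0.00000j   from Y*(Ω₁)=0.43587 + 0.00000j, Y(Ω₂)=0.28588 + 0.00000j
  term(m=+1) = -0.02774 - 0.03383j   from Y*(Ω₁)=0.08179 + 0.13299j, Y(Ω₂)=-0.27762 + 0.03782j
Accumulated sum 0.06913 + 0.00000j; after 4π/(2l+1) scaling, 0.28957 + 0.00000j ⇒ P_1 = 0.289574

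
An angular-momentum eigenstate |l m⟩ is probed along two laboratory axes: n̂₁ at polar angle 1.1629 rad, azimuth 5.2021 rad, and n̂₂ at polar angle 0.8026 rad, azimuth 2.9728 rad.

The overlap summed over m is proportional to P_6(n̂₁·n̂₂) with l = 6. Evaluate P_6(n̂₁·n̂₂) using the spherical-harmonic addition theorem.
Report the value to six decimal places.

Term-by-term m-sum for l=6 (normalisation 4π/13 = 0.966644):
  m=-6: Y*=(0.283086, -0.058365)  Y=(0.035390, 0.056695)  product (0.013327, 0.013984)
  m=-5: Y*=(0.276428, 0.332863)  Y=(-0.148641, -0.167157)  product (0.014552, -0.095684)
  m=-4: Y*=(-0.070061, 0.171394)  Y=(0.321148, 0.257145)  product (-0.066573, 0.037027)
  m=-3: Y*=(0.252346, -0.025743)  Y=(-0.340205, -0.188682)  product (-0.090707, -0.038855)
  m=-2: Y*=(0.155343, 0.231321)  Y=(0.000284, 0.000100)  product (0.000021, 0.000081)
  m=-1: Y*=(0.077369, -0.145153)  Y=(0.363635, 0.061969)  product (0.037129, -0.047988)
  m=+0: Y*=(0.293861, -0.000000)  Y=(-0.110281, 0.000000)  product (-0.032407, 0.000000)
  m=+1: Y*=(-0.077369, -0.145153)  Y=(-0.363635, 0.061969)  product (0.037129, 0.047988)
  m=+2: Y*=(0.155343, -0.231321)  Y=(0.000284, -0.000100)  product (0.000021, -0.000081)
  m=+3: Y*=(-0.252346, -0.025743)  Y=(0.340205, -0.188682)  product (-0.090707, 0.038855)
  m=+4: Y*=(-0.070061, -0.171394)  Y=(0.321148, -0.257145)  product (-0.066573, -0.037027)
  m=+5: Y*=(-0.276428, 0.332863)  Y=(0.148641, -0.167157)  product (0.014552, 0.095684)
  m=+6: Y*=(0.283086, 0.058365)  Y=(0.035390, -0.056695)  product (0.013327, -0.013984)
Total Σ_m = (-0.216908, -0.000000). Multiply by 0.966644: (-0.209673, -0.000000). P_6(cos γ) = -0.209673

-0.209673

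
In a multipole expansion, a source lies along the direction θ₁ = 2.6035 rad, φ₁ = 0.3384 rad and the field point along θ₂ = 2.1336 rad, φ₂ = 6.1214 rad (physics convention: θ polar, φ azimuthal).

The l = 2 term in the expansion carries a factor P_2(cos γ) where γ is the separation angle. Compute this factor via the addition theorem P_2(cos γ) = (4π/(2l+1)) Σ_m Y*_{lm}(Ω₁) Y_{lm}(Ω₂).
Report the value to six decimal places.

Summing Y*_{l m}(θ₁,φ₁)·Y_{l m}(θ₂,φ₂) over m ∈ [−2, 2]; prefactor 4π/(2·2+1) = 2.513274:
  [-2]  conj(Y_{2,-2})(Ω₁) = +0.079094+0.063543i ; Y_{2,-2}(Ω₂) = +0.261969+0.087853i ; Δ = +0.015138+0.023595i
  [-1]  conj(Y_{2,-1})(Ω₁) = -0.320699-0.112866i ; Y_{2,-1}(Ω₂) = -0.344071-0.056156i ; Δ = +0.104005+0.056843i
  [+0]  conj(Y_{2,0})(Ω₁) = +0.382265-0.000000i ; Y_{2,0}(Ω₂) = -0.046029+0.000000i ; Δ = -0.017595+0.000000i
  [+1]  conj(Y_{2,1})(Ω₁) = +0.320699-0.112866i ; Y_{2,1}(Ω₂) = +0.344071-0.056156i ; Δ = +0.104005-0.056843i
  [+2]  conj(Y_{2,2})(Ω₁) = +0.079094-0.063543i ; Y_{2,2}(Ω₂) = +0.261969-0.087853i ; Δ = +0.015138-0.023595i
Total Σ_m = +0.220691+0.000000i. Multiply by 2.513274: +0.554656+0.000000i. P_2(cos γ) = 0.554656

0.554656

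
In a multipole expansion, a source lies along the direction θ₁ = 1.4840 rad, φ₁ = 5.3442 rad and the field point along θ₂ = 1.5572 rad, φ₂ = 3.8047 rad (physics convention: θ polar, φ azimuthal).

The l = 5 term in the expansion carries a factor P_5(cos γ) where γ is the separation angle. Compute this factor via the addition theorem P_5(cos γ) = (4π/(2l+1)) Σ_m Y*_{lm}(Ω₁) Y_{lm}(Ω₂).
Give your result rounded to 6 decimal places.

0.060359

Addition theorem: P_5(cos γ) = (4π/11) Σ_m Y*_{lm}(Ω₁) Y_{lm}(Ω₂), m = −5…5:
  m=-5: -0.00795 + 0.45539j × 0.45692 - 0.08029j = 0.03293 + 0.20872j  (running Σ = 0.03293 + 0.20872j)
  m=-4: -0.10241 + 0.07224j × -0.01761 - 0.00937j = 0.00248 - 0.00031j  (running Σ = 0.03541 + 0.20840j)
  m=-3: 0.30226 + 0.10172j × -0.14032 - 0.31547j = -0.01032 - 0.10963j  (running Σ = 0.02509 + 0.09877j)
  m=-2: 0.04309 + 0.13585j × -0.00558 + 0.02234j = -0.00328 + 0.00021j  (running Σ = 0.02181 + 0.09898j)
  m=-1: 0.16885 - 0.23070j × -0.25173 + 0.19663j = 0.00286 + 0.09127j  (running Σ = 0.02467 + 0.19025j)
  m=0: 0.14677 + 0.00000j × 0.02383 + 0.00000j = 0.00350 + 0.00000j  (running Σ = 0.02817 + 0.19025j)
  m=1: -0.16885 - 0.23070j × 0.25173 + 0.19663j = 0.00286 - 0.09127j  (running Σ = 0.03102 + 0.09898j)
  m=2: 0.04309 - 0.13585j × -0.00558 - 0.02234j = -0.00328 - 0.00021j  (running Σ = 0.02775 + 0.09877j)
  m=3: -0.30226 + 0.10172j × 0.14032 - 0.31547j = -0.01032 + 0.10963j  (running Σ = 0.01743 + 0.20840j)
  m=4: -0.10241 - 0.07224j × -0.01761 + 0.00937j = 0.00248 + 0.00031j  (running Σ = 0.01991 + 0.20872j)
  m=5: 0.00795 + 0.45539j × -0.45692 - 0.08029j = 0.03293 - 0.20872j  (running Σ = 0.05284 + 0.00000j)
Accumulated sum 0.05284 + 0.00000j; after 4π/(2l+1) scaling, 0.06036 + 0.00000j ⇒ P_5 = 0.060359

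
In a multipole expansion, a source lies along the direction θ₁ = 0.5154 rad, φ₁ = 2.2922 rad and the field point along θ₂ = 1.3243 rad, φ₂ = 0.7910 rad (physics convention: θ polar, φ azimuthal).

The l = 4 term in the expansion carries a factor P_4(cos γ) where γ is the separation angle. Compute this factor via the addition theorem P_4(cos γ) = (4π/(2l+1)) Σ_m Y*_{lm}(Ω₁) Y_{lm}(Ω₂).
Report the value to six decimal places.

0.164801

Summing Y*_{l m}(θ₁,φ₁)·Y_{l m}(θ₂,φ₂) over m ∈ [−4, 4]; prefactor 4π/(2·4+1) = 1.396263:
  [-4]  conj(Y_{4,-4})(Ω₁) = (-0.025266, 0.006613) ; Y_{4,-4}(Ω₂) = (-0.391307, 0.008770) ; Δ = (0.009829, -0.002809)
  [-3]  conj(Y_{4,-3})(Ω₁) = (0.108109, 0.072921) ; Y_{4,-3}(Ω₂) = (-0.200247, -0.193627) ; Δ = (-0.007529, -0.035535)
  [-2]  conj(Y_{4,-2})(Ω₁) = (-0.044598, -0.346546) ; Y_{4,-2}(Ω₂) = (0.002056, 0.183473) ; Δ = (0.063490, -0.008895)
  [-1]  conj(Y_{4,-1})(Ω₁) = (-0.308114, 0.350307) ; Y_{4,-1}(Ω₂) = (-0.203336, 0.205627) ; Δ = (-0.009382, -0.134587)
  [+0]  conj(Y_{4,0})(Ω₁) = (0.036839, -0.000000) ; Y_{4,0}(Ω₂) = (0.141529, 0.000000) ; Δ = (0.005214, 0.000000)
  [+1]  conj(Y_{4,1})(Ω₁) = (0.308114, 0.350307) ; Y_{4,1}(Ω₂) = (0.203336, 0.205627) ; Δ = (-0.009382, 0.134587)
  [+2]  conj(Y_{4,2})(Ω₁) = (-0.044598, 0.346546) ; Y_{4,2}(Ω₂) = (0.002056, -0.183473) ; Δ = (0.063490, 0.008895)
  [+3]  conj(Y_{4,3})(Ω₁) = (-0.108109, 0.072921) ; Y_{4,3}(Ω₂) = (0.200247, -0.193627) ; Δ = (-0.007529, 0.035535)
  [+4]  conj(Y_{4,4})(Ω₁) = (-0.025266, -0.006613) ; Y_{4,4}(Ω₂) = (-0.391307, -0.008770) ; Δ = (0.009829, 0.002809)
Accumulated sum (0.118030, 0.000000); after 4π/(2l+1) scaling, (0.164801, 0.000000) ⇒ P_4 = 0.164801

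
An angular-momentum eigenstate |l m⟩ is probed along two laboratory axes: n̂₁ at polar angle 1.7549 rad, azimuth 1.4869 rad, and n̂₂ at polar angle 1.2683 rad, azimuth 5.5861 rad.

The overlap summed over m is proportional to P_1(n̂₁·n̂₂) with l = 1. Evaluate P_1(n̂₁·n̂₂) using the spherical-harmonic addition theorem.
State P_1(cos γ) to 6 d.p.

-0.594602

Summing Y*_{l m}(θ₁,φ₁)·Y_{l m}(θ₂,φ₂) over m ∈ [−1, 1]; prefactor 4π/(2·1+1) = 4.188790:
  m=-1: Y*=(0.028462, 0.338461)  Y=(0.252869, 0.211732)  product (-0.064466, 0.091613)
  m=+0: Y*=(-0.089446, -0.000000)  Y=(0.145557, 0.000000)  product (-0.013019, -0.000000)
  m=+1: Y*=(-0.028462, 0.338461)  Y=(-0.252869, 0.211732)  product (-0.064466, -0.091613)
Σ over m = (-0.141951, 0.000000); ×(4π/3) → (-0.594602, 0.000000). Real part: -0.594602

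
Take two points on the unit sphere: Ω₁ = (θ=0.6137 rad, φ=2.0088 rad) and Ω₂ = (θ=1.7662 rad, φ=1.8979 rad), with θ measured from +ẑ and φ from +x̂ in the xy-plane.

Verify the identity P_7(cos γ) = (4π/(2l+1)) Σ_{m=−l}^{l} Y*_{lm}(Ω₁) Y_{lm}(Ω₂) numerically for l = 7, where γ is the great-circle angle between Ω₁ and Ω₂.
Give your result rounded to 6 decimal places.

Term-by-term m-sum for l=7 (normalisation 4π/15 = 0.837758):
  m=-7: Y*=0.00079 + 0.01048j  Y=0.32893 - 0.28787j  product 0.00328 + 0.00322j
  m=-6: Y*=0.04860 - 0.02741j  Y=-0.12362 - 0.29918j  product -0.01421 - 0.01115j
  m=-5: Y*=-0.14553 - 0.10372j  Y=0.16961 - 0.01099j  product -0.02582 - 0.01599j
  m=-4: Y*=-0.06766 + 0.36924j  Y=0.08590 - 0.31984j  product 0.11229 + 0.05336j
  m=-3: Y*=0.46527 - 0.12217j  Y=0.06208 + 0.04152j  product 0.03396 + 0.01173j
  m=-2: Y*=-0.14552 - 0.17460j  Y=0.25648 - 0.19668j  product -0.07166 - 0.01616j
  m=-1: Y*=0.12183 - 0.26014j  Y=0.01190 + 0.03508j  product 0.01057 + 0.00118j
  m=+0: Y*=-0.33218 + 0.00000j  Y=0.31935 + 0.00000j  product -0.10608 + 0.00000j
  m=+1: Y*=-0.12183 - 0.26014j  Y=-0.01190 + 0.03508j  product 0.01057 - 0.00118j
  m=+2: Y*=-0.14552 + 0.17460j  Y=0.25648 + 0.19668j  product -0.07166 + 0.01616j
  m=+3: Y*=-0.46527 - 0.12217j  Y=-0.06208 + 0.04152j  product 0.03396 - 0.01173j
  m=+4: Y*=-0.06766 - 0.36924j  Y=0.08590 + 0.31984j  product 0.11229 - 0.05336j
  m=+5: Y*=0.14553 - 0.10372j  Y=-0.16961 - 0.01099j  product -0.02582 + 0.01599j
  m=+6: Y*=0.04860 + 0.02741j  Y=-0.12362 + 0.29918j  product -0.01421 + 0.01115j
  m=+7: Y*=-0.00079 + 0.01048j  Y=-0.32893 - 0.28787j  product 0.00328 - 0.00322j
Total Σ_m = -0.00929 - 0.00000j. Multiply by 0.837758: -0.00778 - 0.00000j. P_7(cos γ) = -0.007779

-0.007779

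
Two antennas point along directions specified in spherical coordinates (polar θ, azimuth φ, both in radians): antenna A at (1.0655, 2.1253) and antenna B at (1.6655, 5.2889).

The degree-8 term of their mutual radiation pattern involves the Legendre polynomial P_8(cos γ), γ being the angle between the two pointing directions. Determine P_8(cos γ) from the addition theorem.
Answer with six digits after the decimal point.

Term-by-term m-sum for l=8 (normalisation 4π/17 = 0.739198):
  m=-8: (-0.048338, -0.170434) × (-0.049790, 0.494740) = (0.086727, -0.015429)  (running Σ = (0.086727, -0.015429))
  m=-7: (-0.264309, 0.289506) × (-0.147282, -0.118327) = (0.073184, -0.011364)  (running Σ = (0.159912, -0.026793))
  m=-6: (0.417642, 0.078343) × (-0.301408, 0.099039) = (-0.133640, 0.017750)  (running Σ = (0.026272, -0.009043))
  m=-5: (-0.037502, -0.096954) × (0.055194, -0.208284) = (-0.022264, 0.002460)  (running Σ = (0.004008, -0.006584))
  m=-4: (0.182182, -0.241037) × (-0.172218, -0.190419) = (-0.077273, 0.006820)  (running Σ = (-0.073265, 0.000236))
  m=-3: (-0.268244, -0.024942) × (0.222944, -0.035690) = (-0.060694, 0.004013)  (running Σ = (-0.133958, 0.004249))
  m=-2: (-0.079313, -0.159366) × (0.092895, -0.209266) = (-0.040718, 0.001793)  (running Σ = (-0.174676, 0.006043))
  m=-1: (-0.162522, 0.262421) × (0.125174, 0.192518) = (-0.070864, 0.001560)  (running Σ = (-0.245540, 0.007602))
  m=0: (-0.135274, -0.000000) × (0.220614, 0.000000) = (-0.029843, -0.000000)  (running Σ = (-0.275384, 0.007602))
  m=1: (0.162522, 0.262421) × (-0.125174, 0.192518) = (-0.070864, -0.001560)  (running Σ = (-0.346248, 0.006043))
  m=2: (-0.079313, 0.159366) × (0.092895, 0.209266) = (-0.040718, -0.001793)  (running Σ = (-0.386966, 0.004249))
  m=3: (0.268244, -0.024942) × (-0.222944, -0.035690) = (-0.060694, -0.004013)  (running Σ = (-0.447660, 0.000236))
  m=4: (0.182182, 0.241037) × (-0.172218, 0.190419) = (-0.077273, -0.006820)  (running Σ = (-0.524933, -0.006584))
  m=5: (0.037502, -0.096954) × (-0.055194, -0.208284) = (-0.022264, -0.002460)  (running Σ = (-0.547196, -0.009043))
  m=6: (0.417642, -0.078343) × (-0.301408, -0.099039) = (-0.133640, -0.017750)  (running Σ = (-0.680836, -0.026793))
  m=7: (0.264309, 0.289506) × (0.147282, -0.118327) = (0.073184, 0.011364)  (running Σ = (-0.607652, -0.015429))
  m=8: (-0.048338, 0.170434) × (-0.049790, -0.494740) = (0.086727, 0.015429)  (running Σ = (-0.520924, 0.000000))
Total Σ_m = (-0.520924, 0.000000). Multiply by 0.739198: (-0.385066, 0.000000). P_8(cos γ) = -0.385066

-0.385066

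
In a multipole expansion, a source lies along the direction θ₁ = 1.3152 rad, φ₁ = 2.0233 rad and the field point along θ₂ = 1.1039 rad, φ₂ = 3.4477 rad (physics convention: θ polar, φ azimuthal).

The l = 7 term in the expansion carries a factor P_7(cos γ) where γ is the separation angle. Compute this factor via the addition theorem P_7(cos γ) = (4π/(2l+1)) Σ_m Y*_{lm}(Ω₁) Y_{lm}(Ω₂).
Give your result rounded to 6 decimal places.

Summing Y*_{l m}(θ₁,φ₁)·Y_{l m}(θ₂,φ₂) over m ∈ [−7, 7]; prefactor 4π/(2·7+1) = 0.837758:
  m=-7: Y*=-0.010290+0.396693i  Y=+0.122541+0.190360i  product -0.076776+0.046652i
  m=-6: Y*=+0.353225-0.160533i  Y=-0.112181-0.411986i  product -0.105762-0.127515i
  m=-5: Y*=+0.040500+0.033544i  Y=-0.013700+0.340118i  product -0.011964+0.013315i
  m=-4: Y*=+0.083554-0.342592i  Y=-0.026106+0.072332i  product +0.022599+0.014987i
  m=-3: Y*=-0.062126+0.013455i  Y=+0.215326-0.281797i  product -0.009586+0.020404i
  m=-2: Y*=-0.195622-0.249066i  Y=-0.065102+0.045716i  product +0.024122+0.007272i
  m=-1: Y*=-0.046439+0.095525i  Y=-0.304583+0.096261i  product +0.004949-0.033566i
  m=+0: Y*=-0.303580-0.000000i  Y=+0.121150+0.000000i  product -0.036779-0.000000i
  m=+1: Y*=+0.046439+0.095525i  Y=+0.304583+0.096261i  product +0.004949+0.033566i
  m=+2: Y*=-0.195622+0.249066i  Y=-0.065102-0.045716i  product +0.024122-0.007272i
  m=+3: Y*=+0.062126+0.013455i  Y=-0.215326-0.281797i  product -0.009586-0.020404i
  m=+4: Y*=+0.083554+0.342592i  Y=-0.026106-0.072332i  product +0.022599-0.014987i
  m=+5: Y*=-0.040500+0.033544i  Y=+0.013700+0.340118i  product -0.011964-0.013315i
  m=+6: Y*=+0.353225+0.160533i  Y=-0.112181+0.411986i  product -0.105762+0.127515i
  m=+7: Y*=+0.010290+0.396693i  Y=-0.122541+0.190360i  product -0.076776-0.046652i
Σ over m = -0.341613+0.000000i; ×(4π/15) → -0.286189+0.000000i. Real part: -0.286189

-0.286189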